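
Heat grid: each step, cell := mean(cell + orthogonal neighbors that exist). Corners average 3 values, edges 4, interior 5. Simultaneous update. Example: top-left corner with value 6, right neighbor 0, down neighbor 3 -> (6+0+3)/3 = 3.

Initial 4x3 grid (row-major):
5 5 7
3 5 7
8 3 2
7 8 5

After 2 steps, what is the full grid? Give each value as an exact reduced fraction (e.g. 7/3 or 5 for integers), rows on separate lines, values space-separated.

After step 1:
  13/3 11/2 19/3
  21/4 23/5 21/4
  21/4 26/5 17/4
  23/3 23/4 5
After step 2:
  181/36 623/120 205/36
  583/120 129/25 613/120
  701/120 501/100 197/40
  56/9 1417/240 5

Answer: 181/36 623/120 205/36
583/120 129/25 613/120
701/120 501/100 197/40
56/9 1417/240 5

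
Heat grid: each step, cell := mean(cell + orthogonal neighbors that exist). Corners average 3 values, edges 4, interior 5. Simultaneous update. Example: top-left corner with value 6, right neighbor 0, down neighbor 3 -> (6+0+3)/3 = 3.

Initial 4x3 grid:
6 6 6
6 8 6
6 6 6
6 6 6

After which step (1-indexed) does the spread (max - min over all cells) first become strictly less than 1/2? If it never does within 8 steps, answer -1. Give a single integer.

Answer: 2

Derivation:
Step 1: max=13/2, min=6, spread=1/2
Step 2: max=323/50, min=6, spread=23/50
  -> spread < 1/2 first at step 2
Step 3: max=15211/2400, min=1213/200, spread=131/480
Step 4: max=136151/21600, min=21991/3600, spread=841/4320
Step 5: max=54382051/8640000, min=4413373/720000, spread=56863/345600
Step 6: max=488094341/77760000, min=39869543/6480000, spread=386393/3110400
Step 7: max=195017723131/31104000000, min=15972358813/2592000000, spread=26795339/248832000
Step 8: max=11681255714129/1866240000000, min=960206149667/155520000000, spread=254051069/2985984000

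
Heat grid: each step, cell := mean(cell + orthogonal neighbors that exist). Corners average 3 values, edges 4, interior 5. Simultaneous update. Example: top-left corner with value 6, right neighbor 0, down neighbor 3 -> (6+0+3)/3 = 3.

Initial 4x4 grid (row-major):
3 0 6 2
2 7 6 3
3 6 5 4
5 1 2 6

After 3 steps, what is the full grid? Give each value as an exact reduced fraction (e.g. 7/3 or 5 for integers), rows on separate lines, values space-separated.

After step 1:
  5/3 4 7/2 11/3
  15/4 21/5 27/5 15/4
  4 22/5 23/5 9/2
  3 7/2 7/2 4
After step 2:
  113/36 401/120 497/120 131/36
  817/240 87/20 429/100 1039/240
  303/80 207/50 112/25 337/80
  7/2 18/5 39/10 4
After step 3:
  7117/2160 539/144 13871/3600 8719/2160
  1057/288 23431/6000 25909/6000 29647/7200
  8899/2400 8143/2000 8409/2000 10213/2400
  871/240 757/200 799/200 323/80

Answer: 7117/2160 539/144 13871/3600 8719/2160
1057/288 23431/6000 25909/6000 29647/7200
8899/2400 8143/2000 8409/2000 10213/2400
871/240 757/200 799/200 323/80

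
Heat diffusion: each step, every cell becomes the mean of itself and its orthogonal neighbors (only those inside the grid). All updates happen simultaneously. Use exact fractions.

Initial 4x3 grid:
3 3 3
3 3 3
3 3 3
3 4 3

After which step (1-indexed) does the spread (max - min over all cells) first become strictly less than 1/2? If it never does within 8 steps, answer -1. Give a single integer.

Step 1: max=10/3, min=3, spread=1/3
  -> spread < 1/2 first at step 1
Step 2: max=787/240, min=3, spread=67/240
Step 3: max=6917/2160, min=3, spread=437/2160
Step 4: max=2749531/864000, min=3009/1000, spread=29951/172800
Step 5: max=24543821/7776000, min=10204/3375, spread=206761/1555200
Step 6: max=9787395571/3110400000, min=16365671/5400000, spread=14430763/124416000
Step 7: max=584979741689/186624000000, min=1313652727/432000000, spread=139854109/1492992000
Step 8: max=35014791890251/11197440000000, min=118491228977/38880000000, spread=7114543559/89579520000

Answer: 1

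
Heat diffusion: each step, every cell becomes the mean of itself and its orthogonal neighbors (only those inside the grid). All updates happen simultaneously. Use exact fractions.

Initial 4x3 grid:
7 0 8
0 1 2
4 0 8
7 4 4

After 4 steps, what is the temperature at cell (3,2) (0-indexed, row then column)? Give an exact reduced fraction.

Step 1: cell (3,2) = 16/3
Step 2: cell (3,2) = 151/36
Step 3: cell (3,2) = 1153/270
Step 4: cell (3,2) = 100583/25920
Full grid after step 4:
  38113/12960 63667/21600 43393/12960
  123559/43200 3643/1125 142009/43200
  1089/320 242267/72000 32573/8640
  10367/2880 26965/6912 100583/25920

Answer: 100583/25920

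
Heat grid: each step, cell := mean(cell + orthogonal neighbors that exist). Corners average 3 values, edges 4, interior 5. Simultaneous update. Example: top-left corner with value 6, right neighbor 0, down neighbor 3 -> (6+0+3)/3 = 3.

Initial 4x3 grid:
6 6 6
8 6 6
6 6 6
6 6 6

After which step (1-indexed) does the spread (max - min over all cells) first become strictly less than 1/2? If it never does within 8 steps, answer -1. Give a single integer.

Step 1: max=20/3, min=6, spread=2/3
Step 2: max=391/60, min=6, spread=31/60
Step 3: max=3451/540, min=6, spread=211/540
  -> spread < 1/2 first at step 3
Step 4: max=340897/54000, min=5447/900, spread=14077/54000
Step 5: max=3056407/486000, min=327683/54000, spread=5363/24300
Step 6: max=91220809/14580000, min=182869/30000, spread=93859/583200
Step 7: max=5459074481/874800000, min=296936467/48600000, spread=4568723/34992000
Step 8: max=326708435629/52488000000, min=8929618889/1458000000, spread=8387449/83980800

Answer: 3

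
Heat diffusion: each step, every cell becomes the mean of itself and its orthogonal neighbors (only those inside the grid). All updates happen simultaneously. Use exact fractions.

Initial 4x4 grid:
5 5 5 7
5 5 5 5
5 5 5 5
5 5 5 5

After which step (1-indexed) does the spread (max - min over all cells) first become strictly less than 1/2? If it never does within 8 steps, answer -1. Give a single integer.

Step 1: max=17/3, min=5, spread=2/3
Step 2: max=50/9, min=5, spread=5/9
Step 3: max=581/108, min=5, spread=41/108
  -> spread < 1/2 first at step 3
Step 4: max=17243/3240, min=5, spread=1043/3240
Step 5: max=511553/97200, min=5, spread=25553/97200
Step 6: max=15251459/2916000, min=45079/9000, spread=645863/2916000
Step 7: max=455041691/87480000, min=300971/60000, spread=16225973/87480000
Step 8: max=13599477983/2624400000, min=135701/27000, spread=409340783/2624400000

Answer: 3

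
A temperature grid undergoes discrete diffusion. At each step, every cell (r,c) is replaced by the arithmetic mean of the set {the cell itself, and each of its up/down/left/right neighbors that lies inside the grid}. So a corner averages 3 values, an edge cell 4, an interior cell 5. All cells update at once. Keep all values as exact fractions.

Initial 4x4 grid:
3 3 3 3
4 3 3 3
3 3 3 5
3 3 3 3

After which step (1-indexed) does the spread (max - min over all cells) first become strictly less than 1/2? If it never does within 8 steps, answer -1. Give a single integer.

Answer: 3

Derivation:
Step 1: max=11/3, min=3, spread=2/3
Step 2: max=211/60, min=3, spread=31/60
Step 3: max=1831/540, min=221/72, spread=347/1080
  -> spread < 1/2 first at step 3
Step 4: max=179329/54000, min=33691/10800, spread=5437/27000
Step 5: max=1600909/486000, min=1012717/324000, spread=163667/972000
Step 6: max=2378783/729000, min=20378497/6480000, spread=6896167/58320000
Step 7: max=1421550361/437400000, min=9194707291/2916000000, spread=846885347/8748000000
Step 8: max=21227843213/6561000000, min=82836795031/26244000000, spread=2074577821/26244000000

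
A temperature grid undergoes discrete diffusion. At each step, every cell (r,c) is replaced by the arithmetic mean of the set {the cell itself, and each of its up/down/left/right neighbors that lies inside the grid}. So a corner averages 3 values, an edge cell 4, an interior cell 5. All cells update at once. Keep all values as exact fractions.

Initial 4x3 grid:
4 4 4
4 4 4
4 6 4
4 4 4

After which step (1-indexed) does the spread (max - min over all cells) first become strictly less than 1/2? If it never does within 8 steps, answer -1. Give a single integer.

Answer: 2

Derivation:
Step 1: max=9/2, min=4, spread=1/2
Step 2: max=223/50, min=4, spread=23/50
  -> spread < 1/2 first at step 2
Step 3: max=10411/2400, min=813/200, spread=131/480
Step 4: max=92951/21600, min=14791/3600, spread=841/4320
Step 5: max=37102051/8640000, min=2973373/720000, spread=56863/345600
Step 6: max=332574341/77760000, min=26909543/6480000, spread=386393/3110400
Step 7: max=132809723131/31104000000, min=10788358813/2592000000, spread=26795339/248832000
Step 8: max=7948775714129/1866240000000, min=649166149667/155520000000, spread=254051069/2985984000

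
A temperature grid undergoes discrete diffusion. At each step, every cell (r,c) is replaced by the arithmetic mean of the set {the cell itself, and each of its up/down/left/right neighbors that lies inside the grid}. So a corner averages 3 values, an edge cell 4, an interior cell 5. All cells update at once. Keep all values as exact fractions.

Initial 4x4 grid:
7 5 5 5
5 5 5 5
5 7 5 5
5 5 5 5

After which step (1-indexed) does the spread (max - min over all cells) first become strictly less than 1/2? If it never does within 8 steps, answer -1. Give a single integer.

Answer: 3

Derivation:
Step 1: max=17/3, min=5, spread=2/3
Step 2: max=50/9, min=5, spread=5/9
Step 3: max=5927/1080, min=121/24, spread=241/540
  -> spread < 1/2 first at step 3
Step 4: max=175949/32400, min=30499/6000, spread=3517/10125
Step 5: max=5251079/972000, min=184291/36000, spread=137611/486000
Step 6: max=31324573/5832000, min=370021/72000, spread=169109/729000
Step 7: max=4681620827/874800000, min=835709843/162000000, spread=421969187/2187000000
Step 8: max=139957168889/26244000000, min=25145627243/4860000000, spread=5213477221/32805000000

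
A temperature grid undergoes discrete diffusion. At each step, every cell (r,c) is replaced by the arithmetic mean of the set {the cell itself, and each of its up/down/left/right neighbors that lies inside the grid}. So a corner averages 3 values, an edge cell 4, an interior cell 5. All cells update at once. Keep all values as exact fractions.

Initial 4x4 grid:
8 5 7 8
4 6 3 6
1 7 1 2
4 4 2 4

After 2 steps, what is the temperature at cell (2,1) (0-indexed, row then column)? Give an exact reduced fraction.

Step 1: cell (2,1) = 19/5
Step 2: cell (2,1) = 401/100
Full grid after step 2:
  203/36 275/48 477/80 35/6
  233/48 493/100 231/50 49/10
  311/80 401/100 87/25 41/12
  15/4 69/20 19/6 26/9

Answer: 401/100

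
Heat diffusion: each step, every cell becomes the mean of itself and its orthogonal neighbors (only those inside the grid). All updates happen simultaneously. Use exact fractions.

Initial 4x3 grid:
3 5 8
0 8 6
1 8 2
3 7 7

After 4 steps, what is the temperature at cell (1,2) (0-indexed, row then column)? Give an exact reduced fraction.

Answer: 1182197/216000

Derivation:
Step 1: cell (1,2) = 6
Step 2: cell (1,2) = 1409/240
Step 3: cell (1,2) = 40811/7200
Step 4: cell (1,2) = 1182197/216000
Full grid after step 4:
  35867/8100 19863/4000 354611/64800
  468161/108000 98629/20000 1182197/216000
  473351/108000 592849/120000 1170077/216000
  588467/129600 1430801/288000 697717/129600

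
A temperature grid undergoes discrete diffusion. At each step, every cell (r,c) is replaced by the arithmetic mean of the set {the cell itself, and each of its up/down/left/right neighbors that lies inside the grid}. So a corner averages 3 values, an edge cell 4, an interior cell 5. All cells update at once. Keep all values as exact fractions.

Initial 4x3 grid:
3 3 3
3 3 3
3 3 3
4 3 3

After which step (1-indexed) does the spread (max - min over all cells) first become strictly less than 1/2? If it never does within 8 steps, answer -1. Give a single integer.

Step 1: max=10/3, min=3, spread=1/3
  -> spread < 1/2 first at step 1
Step 2: max=59/18, min=3, spread=5/18
Step 3: max=689/216, min=3, spread=41/216
Step 4: max=81977/25920, min=3, spread=4217/25920
Step 5: max=4874749/1555200, min=21679/7200, spread=38417/311040
Step 6: max=291136211/93312000, min=434597/144000, spread=1903471/18662400
Step 7: max=17397149089/5598720000, min=13075759/4320000, spread=18038617/223948800
Step 8: max=1041037782851/335923200000, min=1179326759/388800000, spread=883978523/13436928000

Answer: 1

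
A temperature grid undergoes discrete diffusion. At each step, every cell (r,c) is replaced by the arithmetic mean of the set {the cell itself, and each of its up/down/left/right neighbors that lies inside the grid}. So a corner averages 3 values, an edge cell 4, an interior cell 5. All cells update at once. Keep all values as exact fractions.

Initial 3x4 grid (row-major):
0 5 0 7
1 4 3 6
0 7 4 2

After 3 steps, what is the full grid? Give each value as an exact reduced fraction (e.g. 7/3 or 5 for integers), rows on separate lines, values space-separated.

Answer: 39/16 3359/1200 6551/1800 4207/1080
35273/14400 4783/1500 21767/6000 29429/7200
311/108 23179/7200 9293/2400 961/240

Derivation:
After step 1:
  2 9/4 15/4 13/3
  5/4 4 17/5 9/2
  8/3 15/4 4 4
After step 2:
  11/6 3 103/30 151/36
  119/48 293/100 393/100 487/120
  23/9 173/48 303/80 25/6
After step 3:
  39/16 3359/1200 6551/1800 4207/1080
  35273/14400 4783/1500 21767/6000 29429/7200
  311/108 23179/7200 9293/2400 961/240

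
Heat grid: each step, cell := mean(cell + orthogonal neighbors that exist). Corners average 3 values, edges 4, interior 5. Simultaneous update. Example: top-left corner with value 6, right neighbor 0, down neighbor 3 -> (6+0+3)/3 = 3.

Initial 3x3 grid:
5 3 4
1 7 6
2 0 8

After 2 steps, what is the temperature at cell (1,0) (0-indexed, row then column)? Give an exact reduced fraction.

Step 1: cell (1,0) = 15/4
Step 2: cell (1,0) = 223/80
Full grid after step 2:
  23/6 929/240 46/9
  223/80 112/25 373/80
  3 799/240 91/18

Answer: 223/80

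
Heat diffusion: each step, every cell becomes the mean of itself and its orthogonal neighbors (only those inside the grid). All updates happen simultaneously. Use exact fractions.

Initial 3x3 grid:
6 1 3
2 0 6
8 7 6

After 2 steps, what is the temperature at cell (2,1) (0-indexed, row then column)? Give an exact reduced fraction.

Answer: 409/80

Derivation:
Step 1: cell (2,1) = 21/4
Step 2: cell (2,1) = 409/80
Full grid after step 2:
  19/6 361/120 115/36
  119/30 187/50 997/240
  179/36 409/80 46/9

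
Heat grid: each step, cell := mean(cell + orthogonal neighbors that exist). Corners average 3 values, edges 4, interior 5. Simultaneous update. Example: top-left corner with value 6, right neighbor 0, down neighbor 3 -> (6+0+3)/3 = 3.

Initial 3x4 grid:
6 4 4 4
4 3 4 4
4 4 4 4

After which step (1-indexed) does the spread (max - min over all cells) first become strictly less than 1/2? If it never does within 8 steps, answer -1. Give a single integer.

Answer: 3

Derivation:
Step 1: max=14/3, min=15/4, spread=11/12
Step 2: max=79/18, min=311/80, spread=361/720
Step 3: max=4589/1080, min=3139/800, spread=7027/21600
  -> spread < 1/2 first at step 3
Step 4: max=540917/129600, min=94523/24000, spread=9529/40500
Step 5: max=32121193/7776000, min=426469/108000, spread=56617/311040
Step 6: max=1913639087/466560000, min=51317917/12960000, spread=2647763/18662400
Step 7: max=114290153533/27993600000, min=3086631803/777600000, spread=25371269/223948800
Step 8: max=6834017598647/1679616000000, min=185642141077/46656000000, spread=1207204159/13436928000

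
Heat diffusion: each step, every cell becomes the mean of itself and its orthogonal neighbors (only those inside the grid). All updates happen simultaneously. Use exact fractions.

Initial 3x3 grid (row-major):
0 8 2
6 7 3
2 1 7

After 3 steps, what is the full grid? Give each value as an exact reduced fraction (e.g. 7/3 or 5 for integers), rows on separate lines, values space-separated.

Answer: 116/27 4231/960 121/27
11803/2880 1289/300 4201/960
47/12 11713/2880 455/108

Derivation:
After step 1:
  14/3 17/4 13/3
  15/4 5 19/4
  3 17/4 11/3
After step 2:
  38/9 73/16 40/9
  197/48 22/5 71/16
  11/3 191/48 38/9
After step 3:
  116/27 4231/960 121/27
  11803/2880 1289/300 4201/960
  47/12 11713/2880 455/108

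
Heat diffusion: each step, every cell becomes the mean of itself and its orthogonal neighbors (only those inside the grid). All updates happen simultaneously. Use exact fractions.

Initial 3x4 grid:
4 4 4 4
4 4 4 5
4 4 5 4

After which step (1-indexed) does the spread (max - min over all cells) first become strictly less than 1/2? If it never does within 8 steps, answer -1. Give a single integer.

Answer: 2

Derivation:
Step 1: max=14/3, min=4, spread=2/3
Step 2: max=353/80, min=4, spread=33/80
  -> spread < 1/2 first at step 2
Step 3: max=9499/2160, min=4, spread=859/2160
Step 4: max=560003/129600, min=7279/1800, spread=7183/25920
Step 5: max=33443077/7776000, min=438211/108000, spread=378377/1555200
Step 6: max=1991901623/466560000, min=4409789/1080000, spread=3474911/18662400
Step 7: max=119057200357/27993600000, min=398253989/97200000, spread=174402061/1119744000
Step 8: max=7115748566063/1679616000000, min=47967816727/11664000000, spread=1667063659/13436928000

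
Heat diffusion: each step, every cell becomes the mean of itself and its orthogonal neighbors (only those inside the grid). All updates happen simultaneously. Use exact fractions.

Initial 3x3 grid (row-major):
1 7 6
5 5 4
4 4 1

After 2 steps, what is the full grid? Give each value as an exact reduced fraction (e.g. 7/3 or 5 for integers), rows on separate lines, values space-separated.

Answer: 77/18 79/16 173/36
209/48 21/5 53/12
139/36 95/24 7/2

Derivation:
After step 1:
  13/3 19/4 17/3
  15/4 5 4
  13/3 7/2 3
After step 2:
  77/18 79/16 173/36
  209/48 21/5 53/12
  139/36 95/24 7/2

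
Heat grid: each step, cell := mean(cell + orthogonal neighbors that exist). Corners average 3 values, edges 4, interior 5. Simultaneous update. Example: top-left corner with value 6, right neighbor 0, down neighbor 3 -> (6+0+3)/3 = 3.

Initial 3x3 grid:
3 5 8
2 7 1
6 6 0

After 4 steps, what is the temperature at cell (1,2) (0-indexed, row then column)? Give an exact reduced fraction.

Answer: 24967/6000

Derivation:
Step 1: cell (1,2) = 4
Step 2: cell (1,2) = 19/5
Step 3: cell (1,2) = 847/200
Step 4: cell (1,2) = 24967/6000
Full grid after step 4:
  583519/129600 1266791/288000 570869/129600
  625583/144000 130823/30000 24967/6000
  561719/129600 1191791/288000 531469/129600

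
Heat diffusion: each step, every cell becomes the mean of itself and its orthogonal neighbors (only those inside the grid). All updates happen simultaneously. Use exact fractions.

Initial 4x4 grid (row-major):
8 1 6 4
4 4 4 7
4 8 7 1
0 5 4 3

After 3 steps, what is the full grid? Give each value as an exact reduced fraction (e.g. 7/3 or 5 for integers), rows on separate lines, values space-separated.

After step 1:
  13/3 19/4 15/4 17/3
  5 21/5 28/5 4
  4 28/5 24/5 9/2
  3 17/4 19/4 8/3
After step 2:
  169/36 511/120 593/120 161/36
  263/60 503/100 447/100 593/120
  22/5 457/100 101/20 479/120
  15/4 22/5 247/60 143/36
After step 3:
  4801/1080 2129/450 2041/450 646/135
  16657/3600 13627/3000 733/150 2011/450
  5131/1200 469/100 13319/3000 202/45
  251/60 5051/1200 3157/720 4349/1080

Answer: 4801/1080 2129/450 2041/450 646/135
16657/3600 13627/3000 733/150 2011/450
5131/1200 469/100 13319/3000 202/45
251/60 5051/1200 3157/720 4349/1080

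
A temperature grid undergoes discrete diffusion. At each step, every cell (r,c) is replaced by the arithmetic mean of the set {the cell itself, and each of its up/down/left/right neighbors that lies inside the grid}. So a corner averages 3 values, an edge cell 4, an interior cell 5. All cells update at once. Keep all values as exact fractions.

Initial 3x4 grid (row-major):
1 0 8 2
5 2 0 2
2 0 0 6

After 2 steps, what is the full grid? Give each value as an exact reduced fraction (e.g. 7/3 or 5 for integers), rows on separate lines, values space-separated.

Answer: 29/12 173/80 233/80 3
247/120 201/100 103/50 347/120
35/18 187/120 227/120 20/9

Derivation:
After step 1:
  2 11/4 5/2 4
  5/2 7/5 12/5 5/2
  7/3 1 3/2 8/3
After step 2:
  29/12 173/80 233/80 3
  247/120 201/100 103/50 347/120
  35/18 187/120 227/120 20/9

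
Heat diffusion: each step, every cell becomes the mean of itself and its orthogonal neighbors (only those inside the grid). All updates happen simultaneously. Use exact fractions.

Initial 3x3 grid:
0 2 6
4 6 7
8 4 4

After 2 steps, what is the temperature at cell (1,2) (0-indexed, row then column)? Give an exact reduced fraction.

Answer: 407/80

Derivation:
Step 1: cell (1,2) = 23/4
Step 2: cell (1,2) = 407/80
Full grid after step 2:
  10/3 151/40 19/4
  493/120 477/100 407/80
  46/9 613/120 65/12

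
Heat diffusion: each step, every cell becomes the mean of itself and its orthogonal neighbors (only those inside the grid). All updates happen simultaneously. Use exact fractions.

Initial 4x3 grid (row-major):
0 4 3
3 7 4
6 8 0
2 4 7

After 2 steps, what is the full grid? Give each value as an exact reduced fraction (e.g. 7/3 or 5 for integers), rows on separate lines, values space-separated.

After step 1:
  7/3 7/2 11/3
  4 26/5 7/2
  19/4 5 19/4
  4 21/4 11/3
After step 2:
  59/18 147/40 32/9
  977/240 106/25 1027/240
  71/16 499/100 203/48
  14/3 215/48 41/9

Answer: 59/18 147/40 32/9
977/240 106/25 1027/240
71/16 499/100 203/48
14/3 215/48 41/9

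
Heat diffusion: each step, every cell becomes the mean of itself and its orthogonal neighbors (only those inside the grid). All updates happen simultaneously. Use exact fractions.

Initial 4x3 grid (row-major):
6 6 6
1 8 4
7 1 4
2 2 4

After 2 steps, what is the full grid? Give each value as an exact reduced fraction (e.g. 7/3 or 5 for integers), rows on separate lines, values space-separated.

Answer: 49/9 121/24 52/9
199/48 259/50 217/48
979/240 333/100 989/240
26/9 273/80 53/18

Derivation:
After step 1:
  13/3 13/2 16/3
  11/2 4 11/2
  11/4 22/5 13/4
  11/3 9/4 10/3
After step 2:
  49/9 121/24 52/9
  199/48 259/50 217/48
  979/240 333/100 989/240
  26/9 273/80 53/18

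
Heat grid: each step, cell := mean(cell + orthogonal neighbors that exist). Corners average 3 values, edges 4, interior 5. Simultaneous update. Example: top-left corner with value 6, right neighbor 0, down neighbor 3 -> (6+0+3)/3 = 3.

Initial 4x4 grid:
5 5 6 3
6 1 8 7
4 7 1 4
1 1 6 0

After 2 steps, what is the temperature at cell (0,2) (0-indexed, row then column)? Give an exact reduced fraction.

Step 1: cell (0,2) = 11/2
Step 2: cell (0,2) = 1181/240
Full grid after step 2:
  163/36 1229/240 1181/240 49/9
  577/120 421/100 131/25 553/120
  133/40 433/100 88/25 511/120
  41/12 211/80 857/240 25/9

Answer: 1181/240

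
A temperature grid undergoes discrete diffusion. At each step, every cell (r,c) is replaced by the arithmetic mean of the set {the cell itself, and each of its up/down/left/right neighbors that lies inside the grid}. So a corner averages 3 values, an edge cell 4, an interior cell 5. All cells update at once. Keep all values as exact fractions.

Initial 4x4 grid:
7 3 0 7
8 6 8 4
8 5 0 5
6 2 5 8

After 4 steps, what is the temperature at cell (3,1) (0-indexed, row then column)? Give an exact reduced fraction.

Answer: 212347/43200

Derivation:
Step 1: cell (3,1) = 9/2
Step 2: cell (3,1) = 1067/240
Step 3: cell (3,1) = 35813/7200
Step 4: cell (3,1) = 212347/43200
Full grid after step 4:
  19841/3600 11693/2250 124583/27000 299017/64800
  204433/36000 50991/10000 869539/180000 983659/216000
  117599/21600 931253/180000 139727/30000 343673/72000
  346463/64800 212347/43200 114871/24000 50129/10800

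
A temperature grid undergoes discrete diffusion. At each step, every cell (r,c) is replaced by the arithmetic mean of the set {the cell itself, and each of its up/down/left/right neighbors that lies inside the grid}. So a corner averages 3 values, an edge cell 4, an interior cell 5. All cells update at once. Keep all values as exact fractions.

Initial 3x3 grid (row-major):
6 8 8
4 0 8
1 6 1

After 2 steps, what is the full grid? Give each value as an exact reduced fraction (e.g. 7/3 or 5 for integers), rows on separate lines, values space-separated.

Answer: 19/4 247/40 71/12
1057/240 197/50 449/80
101/36 119/30 15/4

Derivation:
After step 1:
  6 11/2 8
  11/4 26/5 17/4
  11/3 2 5
After step 2:
  19/4 247/40 71/12
  1057/240 197/50 449/80
  101/36 119/30 15/4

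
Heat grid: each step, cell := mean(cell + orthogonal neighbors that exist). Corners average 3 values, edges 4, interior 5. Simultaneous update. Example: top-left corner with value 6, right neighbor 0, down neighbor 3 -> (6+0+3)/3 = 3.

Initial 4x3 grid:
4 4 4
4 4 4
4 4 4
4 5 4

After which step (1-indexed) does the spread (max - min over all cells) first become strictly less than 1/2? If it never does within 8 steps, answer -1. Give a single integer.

Step 1: max=13/3, min=4, spread=1/3
  -> spread < 1/2 first at step 1
Step 2: max=1027/240, min=4, spread=67/240
Step 3: max=9077/2160, min=4, spread=437/2160
Step 4: max=3613531/864000, min=4009/1000, spread=29951/172800
Step 5: max=32319821/7776000, min=13579/3375, spread=206761/1555200
Step 6: max=12897795571/3110400000, min=21765671/5400000, spread=14430763/124416000
Step 7: max=771603741689/186624000000, min=1745652727/432000000, spread=139854109/1492992000
Step 8: max=46212231890251/11197440000000, min=157371228977/38880000000, spread=7114543559/89579520000

Answer: 1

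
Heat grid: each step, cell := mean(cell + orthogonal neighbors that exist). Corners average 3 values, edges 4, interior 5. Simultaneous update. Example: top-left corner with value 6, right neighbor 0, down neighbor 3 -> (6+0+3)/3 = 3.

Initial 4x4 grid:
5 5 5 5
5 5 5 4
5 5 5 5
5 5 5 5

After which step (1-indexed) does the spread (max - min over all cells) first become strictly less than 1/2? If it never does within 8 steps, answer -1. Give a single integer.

Step 1: max=5, min=14/3, spread=1/3
  -> spread < 1/2 first at step 1
Step 2: max=5, min=569/120, spread=31/120
Step 3: max=5, min=5189/1080, spread=211/1080
Step 4: max=5, min=523157/108000, spread=16843/108000
Step 5: max=44921/9000, min=4721357/972000, spread=130111/972000
Step 6: max=2692841/540000, min=142157633/29160000, spread=3255781/29160000
Step 7: max=2688893/540000, min=4273646309/874800000, spread=82360351/874800000
Step 8: max=483493559/97200000, min=128468683109/26244000000, spread=2074577821/26244000000

Answer: 1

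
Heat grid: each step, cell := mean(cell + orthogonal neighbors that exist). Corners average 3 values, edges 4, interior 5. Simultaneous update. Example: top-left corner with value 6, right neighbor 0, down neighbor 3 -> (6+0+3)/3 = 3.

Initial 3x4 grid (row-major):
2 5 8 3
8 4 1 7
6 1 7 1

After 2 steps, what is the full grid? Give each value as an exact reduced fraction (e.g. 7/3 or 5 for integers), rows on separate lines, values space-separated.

After step 1:
  5 19/4 17/4 6
  5 19/5 27/5 3
  5 9/2 5/2 5
After step 2:
  59/12 89/20 51/10 53/12
  47/10 469/100 379/100 97/20
  29/6 79/20 87/20 7/2

Answer: 59/12 89/20 51/10 53/12
47/10 469/100 379/100 97/20
29/6 79/20 87/20 7/2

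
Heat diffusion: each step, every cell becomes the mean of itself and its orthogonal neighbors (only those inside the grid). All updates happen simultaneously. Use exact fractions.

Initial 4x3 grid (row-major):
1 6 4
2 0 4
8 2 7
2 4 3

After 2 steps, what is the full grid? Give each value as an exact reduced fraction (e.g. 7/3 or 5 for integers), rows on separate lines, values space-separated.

Answer: 17/6 793/240 67/18
241/80 13/4 913/240
907/240 69/20 997/240
131/36 977/240 137/36

Derivation:
After step 1:
  3 11/4 14/3
  11/4 14/5 15/4
  7/2 21/5 4
  14/3 11/4 14/3
After step 2:
  17/6 793/240 67/18
  241/80 13/4 913/240
  907/240 69/20 997/240
  131/36 977/240 137/36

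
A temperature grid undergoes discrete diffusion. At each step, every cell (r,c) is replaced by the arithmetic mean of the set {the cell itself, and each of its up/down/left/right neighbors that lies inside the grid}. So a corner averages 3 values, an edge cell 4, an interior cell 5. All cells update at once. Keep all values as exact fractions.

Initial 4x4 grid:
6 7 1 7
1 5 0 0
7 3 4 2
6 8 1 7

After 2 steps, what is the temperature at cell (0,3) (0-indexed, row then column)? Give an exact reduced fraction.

Answer: 26/9

Derivation:
Step 1: cell (0,3) = 8/3
Step 2: cell (0,3) = 26/9
Full grid after step 2:
  85/18 491/120 79/24 26/9
  253/60 201/50 66/25 61/24
  107/20 387/100 353/100 65/24
  21/4 219/40 89/24 139/36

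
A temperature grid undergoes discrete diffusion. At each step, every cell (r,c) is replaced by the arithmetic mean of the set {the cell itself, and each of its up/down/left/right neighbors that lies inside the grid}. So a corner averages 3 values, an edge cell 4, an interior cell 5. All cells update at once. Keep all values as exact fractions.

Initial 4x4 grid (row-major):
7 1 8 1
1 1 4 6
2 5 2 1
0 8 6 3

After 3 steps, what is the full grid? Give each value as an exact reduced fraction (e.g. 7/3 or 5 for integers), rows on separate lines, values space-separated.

Answer: 1099/360 8579/2400 8819/2400 2849/720
7339/2400 127/40 7459/2000 2131/600
21761/7200 21083/6000 10669/3000 6551/1800
7481/2160 13363/3600 14167/3600 3973/1080

Derivation:
After step 1:
  3 17/4 7/2 5
  11/4 12/5 21/5 3
  2 18/5 18/5 3
  10/3 19/4 19/4 10/3
After step 2:
  10/3 263/80 339/80 23/6
  203/80 86/25 167/50 19/5
  701/240 327/100 383/100 97/30
  121/36 493/120 493/120 133/36
After step 3:
  1099/360 8579/2400 8819/2400 2849/720
  7339/2400 127/40 7459/2000 2131/600
  21761/7200 21083/6000 10669/3000 6551/1800
  7481/2160 13363/3600 14167/3600 3973/1080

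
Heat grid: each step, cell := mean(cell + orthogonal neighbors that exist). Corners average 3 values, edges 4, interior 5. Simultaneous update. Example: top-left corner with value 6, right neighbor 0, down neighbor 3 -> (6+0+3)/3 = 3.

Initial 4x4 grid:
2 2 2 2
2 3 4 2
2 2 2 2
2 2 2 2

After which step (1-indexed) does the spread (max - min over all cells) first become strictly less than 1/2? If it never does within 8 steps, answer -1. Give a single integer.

Answer: 3

Derivation:
Step 1: max=13/5, min=2, spread=3/5
Step 2: max=63/25, min=2, spread=13/25
Step 3: max=5717/2400, min=493/240, spread=787/2400
  -> spread < 1/2 first at step 3
Step 4: max=50657/21600, min=15103/7200, spread=1337/5400
Step 5: max=5040593/2160000, min=458317/216000, spread=457423/2160000
Step 6: max=45106733/19440000, min=2780471/1296000, spread=849917/4860000
Step 7: max=1344992027/583200000, min=419826133/194400000, spread=21378407/145800000
Step 8: max=40178645837/17496000000, min=12672785683/5832000000, spread=540072197/4374000000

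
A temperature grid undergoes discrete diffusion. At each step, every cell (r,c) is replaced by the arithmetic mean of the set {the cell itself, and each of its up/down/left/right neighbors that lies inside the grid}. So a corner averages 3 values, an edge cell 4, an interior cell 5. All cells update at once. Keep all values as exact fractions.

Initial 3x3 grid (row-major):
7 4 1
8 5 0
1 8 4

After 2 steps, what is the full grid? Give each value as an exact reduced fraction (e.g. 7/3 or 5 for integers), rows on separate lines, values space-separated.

After step 1:
  19/3 17/4 5/3
  21/4 5 5/2
  17/3 9/2 4
After step 2:
  95/18 69/16 101/36
  89/16 43/10 79/24
  185/36 115/24 11/3

Answer: 95/18 69/16 101/36
89/16 43/10 79/24
185/36 115/24 11/3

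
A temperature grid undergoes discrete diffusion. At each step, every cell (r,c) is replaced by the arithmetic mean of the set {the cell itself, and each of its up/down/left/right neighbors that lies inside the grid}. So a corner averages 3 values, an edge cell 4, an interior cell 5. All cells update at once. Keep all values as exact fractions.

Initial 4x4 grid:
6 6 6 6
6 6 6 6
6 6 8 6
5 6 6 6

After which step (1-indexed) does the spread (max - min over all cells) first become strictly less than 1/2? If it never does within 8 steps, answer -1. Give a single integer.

Answer: 3

Derivation:
Step 1: max=13/2, min=17/3, spread=5/6
Step 2: max=161/25, min=103/18, spread=323/450
Step 3: max=7567/1200, min=42613/7200, spread=2789/7200
  -> spread < 1/2 first at step 3
Step 4: max=135359/21600, min=12044/2025, spread=20669/64800
Step 5: max=6726919/1080000, min=7777793/1296000, spread=1472549/6480000
Step 6: max=120782963/19440000, min=8785549/1458000, spread=10926929/58320000
Step 7: max=3610340693/583200000, min=35235852493/5832000000, spread=867554437/5832000000
Step 8: max=108098897459/17496000000, min=352969048063/58320000000, spread=22081830401/174960000000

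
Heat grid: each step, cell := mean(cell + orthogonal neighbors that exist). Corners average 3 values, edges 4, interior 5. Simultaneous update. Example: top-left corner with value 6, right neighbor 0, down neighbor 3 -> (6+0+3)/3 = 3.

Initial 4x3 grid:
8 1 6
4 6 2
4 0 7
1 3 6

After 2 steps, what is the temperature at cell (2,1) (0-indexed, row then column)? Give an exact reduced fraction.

Step 1: cell (2,1) = 4
Step 2: cell (2,1) = 151/50
Full grid after step 2:
  181/36 911/240 9/2
  881/240 113/25 73/20
  173/48 151/50 55/12
  89/36 29/8 139/36

Answer: 151/50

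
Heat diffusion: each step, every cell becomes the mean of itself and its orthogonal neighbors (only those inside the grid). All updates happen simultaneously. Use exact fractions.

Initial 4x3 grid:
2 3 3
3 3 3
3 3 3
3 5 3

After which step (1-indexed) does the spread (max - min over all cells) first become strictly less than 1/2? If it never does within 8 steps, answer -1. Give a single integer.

Step 1: max=11/3, min=8/3, spread=1
Step 2: max=427/120, min=49/18, spread=301/360
Step 3: max=3677/1080, min=607/216, spread=107/180
Step 4: max=1447771/432000, min=372323/129600, spread=620083/1296000
  -> spread < 1/2 first at step 4
Step 5: max=12837161/3888000, min=22646287/7776000, spread=201869/518400
Step 6: max=5080596811/1555200000, min=1376637953/466560000, spread=1475410903/4665600000
Step 7: max=45333749501/13996800000, min=83347547227/27993600000, spread=3614791/13824000
Step 8: max=18007909068691/5598720000000, min=5041085342993/1679616000000, spread=3612873776143/16796160000000

Answer: 4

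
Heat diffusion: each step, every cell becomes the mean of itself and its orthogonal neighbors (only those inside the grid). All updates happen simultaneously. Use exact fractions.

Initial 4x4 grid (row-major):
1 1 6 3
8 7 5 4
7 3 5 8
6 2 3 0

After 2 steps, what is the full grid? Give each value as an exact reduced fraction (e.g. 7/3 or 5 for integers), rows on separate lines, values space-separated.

Answer: 77/18 469/120 517/120 157/36
1193/240 49/10 19/4 1139/240
431/80 239/50 87/20 1063/240
29/6 79/20 217/60 125/36

Derivation:
After step 1:
  10/3 15/4 15/4 13/3
  23/4 24/5 27/5 5
  6 24/5 24/5 17/4
  5 7/2 5/2 11/3
After step 2:
  77/18 469/120 517/120 157/36
  1193/240 49/10 19/4 1139/240
  431/80 239/50 87/20 1063/240
  29/6 79/20 217/60 125/36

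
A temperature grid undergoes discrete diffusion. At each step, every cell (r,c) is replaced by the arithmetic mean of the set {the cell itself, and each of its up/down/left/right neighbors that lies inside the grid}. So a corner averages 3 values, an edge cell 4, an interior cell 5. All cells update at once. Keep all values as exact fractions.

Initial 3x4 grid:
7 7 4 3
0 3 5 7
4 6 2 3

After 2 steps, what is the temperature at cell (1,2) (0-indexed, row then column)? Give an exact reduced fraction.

Step 1: cell (1,2) = 21/5
Step 2: cell (1,2) = 433/100
Full grid after step 2:
  161/36 283/60 283/60 167/36
  157/40 209/50 433/100 521/120
  127/36 917/240 319/80 25/6

Answer: 433/100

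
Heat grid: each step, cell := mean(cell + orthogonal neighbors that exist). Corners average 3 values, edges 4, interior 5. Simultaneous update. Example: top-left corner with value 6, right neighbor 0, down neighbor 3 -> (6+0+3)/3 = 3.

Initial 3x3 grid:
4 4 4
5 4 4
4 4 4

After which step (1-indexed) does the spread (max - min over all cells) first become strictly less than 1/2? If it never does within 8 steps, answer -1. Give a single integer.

Answer: 1

Derivation:
Step 1: max=13/3, min=4, spread=1/3
  -> spread < 1/2 first at step 1
Step 2: max=1027/240, min=4, spread=67/240
Step 3: max=9077/2160, min=807/200, spread=1807/10800
Step 4: max=3613963/864000, min=21961/5400, spread=33401/288000
Step 5: max=32333933/7776000, min=2203391/540000, spread=3025513/38880000
Step 6: max=12906526867/3110400000, min=117955949/28800000, spread=53531/995328
Step 7: max=772528925849/186624000000, min=31895116051/7776000000, spread=450953/11943936
Step 8: max=46298663560603/11197440000000, min=3833488610519/933120000000, spread=3799043/143327232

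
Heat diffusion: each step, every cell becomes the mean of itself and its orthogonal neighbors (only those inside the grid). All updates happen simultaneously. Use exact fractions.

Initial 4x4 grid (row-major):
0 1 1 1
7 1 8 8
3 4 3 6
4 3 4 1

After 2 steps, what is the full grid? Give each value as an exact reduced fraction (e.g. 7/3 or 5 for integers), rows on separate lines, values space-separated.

After step 1:
  8/3 3/4 11/4 10/3
  11/4 21/5 21/5 23/4
  9/2 14/5 5 9/2
  10/3 15/4 11/4 11/3
After step 2:
  37/18 311/120 331/120 71/18
  847/240 147/50 219/50 1067/240
  803/240 81/20 77/20 227/48
  139/36 379/120 91/24 131/36

Answer: 37/18 311/120 331/120 71/18
847/240 147/50 219/50 1067/240
803/240 81/20 77/20 227/48
139/36 379/120 91/24 131/36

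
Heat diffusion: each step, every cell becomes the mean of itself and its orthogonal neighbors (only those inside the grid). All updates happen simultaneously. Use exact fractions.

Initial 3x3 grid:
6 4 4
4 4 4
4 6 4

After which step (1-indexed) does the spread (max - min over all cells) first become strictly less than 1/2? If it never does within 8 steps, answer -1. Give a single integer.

Step 1: max=14/3, min=4, spread=2/3
Step 2: max=547/120, min=25/6, spread=47/120
  -> spread < 1/2 first at step 2
Step 3: max=2461/540, min=171/40, spread=61/216
Step 4: max=146237/32400, min=93233/21600, spread=511/2592
Step 5: max=8735089/1944000, min=5643851/1296000, spread=4309/31104
Step 6: max=521543633/116640000, min=113378099/25920000, spread=36295/373248
Step 7: max=31202643901/6998400000, min=20483249059/4665600000, spread=305773/4478976
Step 8: max=1867713511397/419904000000, min=1231725929473/279936000000, spread=2575951/53747712

Answer: 2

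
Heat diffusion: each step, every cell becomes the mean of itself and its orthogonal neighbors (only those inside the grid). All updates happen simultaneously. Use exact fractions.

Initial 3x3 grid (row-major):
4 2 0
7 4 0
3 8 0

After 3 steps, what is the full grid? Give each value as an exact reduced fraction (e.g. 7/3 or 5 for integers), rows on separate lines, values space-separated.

After step 1:
  13/3 5/2 2/3
  9/2 21/5 1
  6 15/4 8/3
After step 2:
  34/9 117/40 25/18
  571/120 319/100 32/15
  19/4 997/240 89/36
After step 3:
  2063/540 6769/2400 2321/1080
  29657/7200 20593/6000 4133/1800
  1093/240 52439/14400 6307/2160

Answer: 2063/540 6769/2400 2321/1080
29657/7200 20593/6000 4133/1800
1093/240 52439/14400 6307/2160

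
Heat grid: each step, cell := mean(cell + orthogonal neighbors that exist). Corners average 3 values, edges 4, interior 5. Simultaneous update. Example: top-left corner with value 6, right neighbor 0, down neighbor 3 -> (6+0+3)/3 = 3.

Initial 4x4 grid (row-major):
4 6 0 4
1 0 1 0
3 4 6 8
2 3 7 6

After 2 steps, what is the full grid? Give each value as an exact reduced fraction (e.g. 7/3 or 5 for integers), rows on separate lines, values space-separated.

Answer: 49/18 679/240 479/240 22/9
317/120 23/10 3 659/240
311/120 173/50 203/50 409/80
55/18 461/120 217/40 35/6

Derivation:
After step 1:
  11/3 5/2 11/4 4/3
  2 12/5 7/5 13/4
  5/2 16/5 26/5 5
  8/3 4 11/2 7
After step 2:
  49/18 679/240 479/240 22/9
  317/120 23/10 3 659/240
  311/120 173/50 203/50 409/80
  55/18 461/120 217/40 35/6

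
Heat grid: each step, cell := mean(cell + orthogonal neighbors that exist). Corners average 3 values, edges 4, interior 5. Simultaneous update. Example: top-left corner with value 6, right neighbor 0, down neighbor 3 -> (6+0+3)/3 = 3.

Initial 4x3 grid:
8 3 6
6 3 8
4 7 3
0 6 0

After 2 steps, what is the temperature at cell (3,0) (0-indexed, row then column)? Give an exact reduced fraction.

Step 1: cell (3,0) = 10/3
Step 2: cell (3,0) = 65/18
Full grid after step 2:
  191/36 163/30 47/9
  617/120 101/20 617/120
  523/120 22/5 171/40
  65/18 851/240 43/12

Answer: 65/18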